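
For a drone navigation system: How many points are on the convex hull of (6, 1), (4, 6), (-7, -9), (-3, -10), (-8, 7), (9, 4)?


Convex hull vertices (CCW): (-8, 7), (-7, -9), (-3, -10), (9, 4), (4, 6)
Count = 5

5


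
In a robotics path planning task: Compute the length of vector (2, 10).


|u| = sqrt(2^2 + 10^2) = sqrt(104) = 10.198

10.198


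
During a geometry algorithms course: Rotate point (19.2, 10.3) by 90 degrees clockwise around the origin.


90° CW: (x,y) -> (y, -x)
(19.2,10.3) -> (10.3, -19.2)

(10.3, -19.2)


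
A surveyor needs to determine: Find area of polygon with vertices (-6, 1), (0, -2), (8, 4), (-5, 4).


Shoelace sum: ((-6)*(-2) - 0*1) + (0*4 - 8*(-2)) + (8*4 - (-5)*4) + ((-5)*1 - (-6)*4)
= 99
Area = |99|/2 = 49.5

49.5


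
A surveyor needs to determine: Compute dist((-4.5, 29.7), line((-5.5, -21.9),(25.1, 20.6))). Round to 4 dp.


|cross product| = 1536.46
|line direction| = sqrt(2742.61) = 52.3699
Distance = 1536.46/sqrt(2742.61) = 29.3386

29.3386


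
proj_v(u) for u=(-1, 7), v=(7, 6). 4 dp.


u.v = 35, |v| = sqrt(85) = 9.2195
Scalar projection = u.v / |v| = 35 / sqrt(85) = 3.7963

3.7963


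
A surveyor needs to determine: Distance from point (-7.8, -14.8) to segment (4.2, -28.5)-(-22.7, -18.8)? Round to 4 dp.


Project P onto AB: t = 0.5573 (clamped to [0,1])
Closest point on segment: (-10.7909, -23.0944)
Distance: 8.8171

8.8171


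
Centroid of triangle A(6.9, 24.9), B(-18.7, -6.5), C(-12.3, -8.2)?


Centroid = ((x_A+x_B+x_C)/3, (y_A+y_B+y_C)/3)
= ((6.9+(-18.7)+(-12.3))/3, (24.9+(-6.5)+(-8.2))/3)
= (-8.0333, 3.4)

(-8.0333, 3.4)


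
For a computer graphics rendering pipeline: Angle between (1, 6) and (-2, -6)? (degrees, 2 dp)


u.v = -38, |u| = sqrt(37) = 6.0828, |v| = sqrt(40) = 6.3246
cos(theta) = u.v/(|u||v|) = -38/sqrt(1480) = -0.987763
theta = acos(-0.987763) = 171.03 degrees

171.03 degrees


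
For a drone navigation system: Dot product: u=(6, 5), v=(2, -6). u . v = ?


u . v = u_x*v_x + u_y*v_y = 6*2 + 5*(-6)
= 12 + (-30) = -18

-18


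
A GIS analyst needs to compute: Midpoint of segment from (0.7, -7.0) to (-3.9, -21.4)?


M = ((0.7+(-3.9))/2, ((-7)+(-21.4))/2)
= (-1.6, -14.2)

(-1.6, -14.2)


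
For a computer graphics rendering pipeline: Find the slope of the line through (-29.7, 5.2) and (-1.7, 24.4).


slope = (y2-y1)/(x2-x1) = (24.4-5.2)/((-1.7)-(-29.7)) = 19.2/28 = 0.6857

0.6857


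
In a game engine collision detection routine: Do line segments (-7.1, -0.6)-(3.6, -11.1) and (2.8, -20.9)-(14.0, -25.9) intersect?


Cross products: d1=177.86, d2=113.76, d3=-113.26, d4=-49.16
d1*d2 < 0 and d3*d4 < 0? no

No, they don't intersect


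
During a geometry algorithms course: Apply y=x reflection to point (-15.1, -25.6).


Reflection over y=x: (x,y) -> (y,x)
(-15.1, -25.6) -> (-25.6, -15.1)

(-25.6, -15.1)


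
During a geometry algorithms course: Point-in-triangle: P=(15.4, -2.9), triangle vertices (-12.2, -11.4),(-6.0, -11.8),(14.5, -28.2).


Cross products: AB x AP = 63.74, BC x BP = 533.41, CA x CP = -690.63
All same sign? no

No, outside


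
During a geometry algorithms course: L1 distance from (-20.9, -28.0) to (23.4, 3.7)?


|(-20.9)-23.4| + |(-28)-3.7| = 44.3 + 31.7 = 76

76


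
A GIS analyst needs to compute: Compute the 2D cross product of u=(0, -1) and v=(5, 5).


u x v = u_x*v_y - u_y*v_x = 0*5 - (-1)*5
= 0 - (-5) = 5

5


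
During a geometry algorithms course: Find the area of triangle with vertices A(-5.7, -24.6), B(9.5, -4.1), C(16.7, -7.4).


Area = |x_A(y_B-y_C) + x_B(y_C-y_A) + x_C(y_A-y_B)|/2
= |(-18.81) + 163.4 + (-342.35)|/2
= 197.76/2 = 98.88

98.88


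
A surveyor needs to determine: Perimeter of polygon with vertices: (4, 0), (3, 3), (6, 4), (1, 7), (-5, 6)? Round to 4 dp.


Sides: (4, 0)->(3, 3): sqrt(10) = 3.162278, (3, 3)->(6, 4): sqrt(10) = 3.162278, (6, 4)->(1, 7): sqrt(34) = 5.830952, (1, 7)->(-5, 6): sqrt(37) = 6.082763, (-5, 6)->(4, 0): sqrt(117) = 10.816654
Sum = 29.054925
Perimeter = 29.0549

29.0549


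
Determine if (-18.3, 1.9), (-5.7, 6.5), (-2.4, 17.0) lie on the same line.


Cross product: ((-5.7)-(-18.3))*(17-1.9) - (6.5-1.9)*((-2.4)-(-18.3))
= 117.12

No, not collinear


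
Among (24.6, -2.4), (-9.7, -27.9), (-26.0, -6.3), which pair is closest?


d(P0,P1) = 42.7404, d(P0,P2) = 50.7501, d(P1,P2) = 27.0601
Closest: P1 and P2

Closest pair: (-9.7, -27.9) and (-26.0, -6.3), distance = 27.0601


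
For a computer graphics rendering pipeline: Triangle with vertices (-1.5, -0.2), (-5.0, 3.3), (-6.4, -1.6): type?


Side lengths squared: AB^2=24.5, BC^2=25.97, CA^2=25.97
Sorted: [24.5, 25.97, 25.97]
By sides: Isosceles, By angles: Acute

Isosceles, Acute


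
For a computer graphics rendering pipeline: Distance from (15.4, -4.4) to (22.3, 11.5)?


dx=6.9, dy=15.9
d^2 = 6.9^2 + 15.9^2 = 300.42
d = sqrt(300.42) = 17.3326

17.3326


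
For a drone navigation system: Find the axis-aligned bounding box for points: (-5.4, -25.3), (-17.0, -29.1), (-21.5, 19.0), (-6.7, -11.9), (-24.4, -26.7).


x range: [-24.4, -5.4]
y range: [-29.1, 19]
Bounding box: (-24.4,-29.1) to (-5.4,19)

(-24.4,-29.1) to (-5.4,19)


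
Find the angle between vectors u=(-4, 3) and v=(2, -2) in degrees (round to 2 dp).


u.v = -14, |u| = sqrt(25) = 5, |v| = sqrt(8) = 2.8284
cos(theta) = u.v/(|u||v|) = -14/sqrt(200) = -0.989949
theta = acos(-0.989949) = 171.87 degrees

171.87 degrees


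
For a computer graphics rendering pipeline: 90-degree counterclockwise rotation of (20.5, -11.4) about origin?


90° CCW: (x,y) -> (-y, x)
(20.5,-11.4) -> (11.4, 20.5)

(11.4, 20.5)


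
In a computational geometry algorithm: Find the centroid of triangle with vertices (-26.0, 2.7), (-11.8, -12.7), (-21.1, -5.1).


Centroid = ((x_A+x_B+x_C)/3, (y_A+y_B+y_C)/3)
= (((-26)+(-11.8)+(-21.1))/3, (2.7+(-12.7)+(-5.1))/3)
= (-19.6333, -5.0333)

(-19.6333, -5.0333)


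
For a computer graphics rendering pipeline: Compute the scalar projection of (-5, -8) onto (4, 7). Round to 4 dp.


u.v = -76, |v| = sqrt(65) = 8.0623
Scalar projection = u.v / |v| = -76 / sqrt(65) = -9.4266

-9.4266


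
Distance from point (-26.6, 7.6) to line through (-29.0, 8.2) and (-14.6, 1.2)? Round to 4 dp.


|cross product| = 8.16
|line direction| = sqrt(256.36) = 16.0112
Distance = 8.16/sqrt(256.36) = 0.5096

0.5096


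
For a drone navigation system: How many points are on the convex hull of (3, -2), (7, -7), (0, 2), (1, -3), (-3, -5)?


Convex hull vertices (CCW): (-3, -5), (7, -7), (0, 2)
Count = 3

3


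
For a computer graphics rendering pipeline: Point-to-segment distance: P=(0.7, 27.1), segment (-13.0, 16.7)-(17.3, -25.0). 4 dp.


Project P onto AB: t = 0 (clamped to [0,1])
Closest point on segment: (-13, 16.7)
Distance: 17.2003

17.2003


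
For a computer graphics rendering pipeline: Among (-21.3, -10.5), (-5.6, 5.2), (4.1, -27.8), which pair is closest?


d(P0,P1) = 22.2032, d(P0,P2) = 30.7319, d(P1,P2) = 34.3961
Closest: P0 and P1

Closest pair: (-21.3, -10.5) and (-5.6, 5.2), distance = 22.2032


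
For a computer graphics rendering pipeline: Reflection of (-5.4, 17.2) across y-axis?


Reflection over y-axis: (x,y) -> (-x,y)
(-5.4, 17.2) -> (5.4, 17.2)

(5.4, 17.2)


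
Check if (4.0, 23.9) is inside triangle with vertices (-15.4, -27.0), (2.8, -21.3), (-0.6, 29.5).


Cross products: AB x AP = 815.8, BC x BP = -214.64, CA x CP = 342.78
All same sign? no

No, outside


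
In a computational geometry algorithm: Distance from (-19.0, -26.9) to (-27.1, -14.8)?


dx=-8.1, dy=12.1
d^2 = (-8.1)^2 + 12.1^2 = 212.02
d = sqrt(212.02) = 14.5609

14.5609


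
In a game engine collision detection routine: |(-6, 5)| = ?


|u| = sqrt((-6)^2 + 5^2) = sqrt(61) = 7.8102

7.8102


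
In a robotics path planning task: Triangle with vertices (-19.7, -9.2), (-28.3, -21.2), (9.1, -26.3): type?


Side lengths squared: AB^2=217.96, BC^2=1424.77, CA^2=1121.85
Sorted: [217.96, 1121.85, 1424.77]
By sides: Scalene, By angles: Obtuse

Scalene, Obtuse


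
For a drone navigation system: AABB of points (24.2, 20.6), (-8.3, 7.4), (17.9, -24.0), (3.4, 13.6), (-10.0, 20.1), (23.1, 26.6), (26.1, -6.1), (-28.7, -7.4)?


x range: [-28.7, 26.1]
y range: [-24, 26.6]
Bounding box: (-28.7,-24) to (26.1,26.6)

(-28.7,-24) to (26.1,26.6)


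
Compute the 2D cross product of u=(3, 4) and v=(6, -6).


u x v = u_x*v_y - u_y*v_x = 3*(-6) - 4*6
= (-18) - 24 = -42

-42


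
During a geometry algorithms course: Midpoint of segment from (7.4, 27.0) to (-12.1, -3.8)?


M = ((7.4+(-12.1))/2, (27+(-3.8))/2)
= (-2.35, 11.6)

(-2.35, 11.6)


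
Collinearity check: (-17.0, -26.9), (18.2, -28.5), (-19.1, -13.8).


Cross product: (18.2-(-17))*((-13.8)-(-26.9)) - ((-28.5)-(-26.9))*((-19.1)-(-17))
= 457.76

No, not collinear


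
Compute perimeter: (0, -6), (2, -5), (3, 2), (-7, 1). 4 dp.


Sides: (0, -6)->(2, -5): sqrt(5) = 2.236068, (2, -5)->(3, 2): sqrt(50) = 7.071068, (3, 2)->(-7, 1): sqrt(101) = 10.049876, (-7, 1)->(0, -6): sqrt(98) = 9.899495
Sum = 29.256507
Perimeter = 29.2565

29.2565


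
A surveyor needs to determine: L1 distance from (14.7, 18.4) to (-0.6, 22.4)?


|14.7-(-0.6)| + |18.4-22.4| = 15.3 + 4 = 19.3

19.3


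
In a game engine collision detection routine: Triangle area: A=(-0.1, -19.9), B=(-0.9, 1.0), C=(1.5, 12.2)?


Area = |x_A(y_B-y_C) + x_B(y_C-y_A) + x_C(y_A-y_B)|/2
= |1.12 + (-28.89) + (-31.35)|/2
= 59.12/2 = 29.56

29.56


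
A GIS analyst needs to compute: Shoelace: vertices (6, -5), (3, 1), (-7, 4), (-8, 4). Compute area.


Shoelace sum: (6*1 - 3*(-5)) + (3*4 - (-7)*1) + ((-7)*4 - (-8)*4) + ((-8)*(-5) - 6*4)
= 60
Area = |60|/2 = 30

30


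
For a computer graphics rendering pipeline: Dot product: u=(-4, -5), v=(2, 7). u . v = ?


u . v = u_x*v_x + u_y*v_y = (-4)*2 + (-5)*7
= (-8) + (-35) = -43

-43


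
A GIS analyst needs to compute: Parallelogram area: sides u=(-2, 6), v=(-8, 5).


|u x v| = |(-2)*5 - 6*(-8)|
= |(-10) - (-48)| = 38

38


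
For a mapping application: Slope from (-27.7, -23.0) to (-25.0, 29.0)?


slope = (y2-y1)/(x2-x1) = (29-(-23))/((-25)-(-27.7)) = 52/2.7 = 19.2593

19.2593


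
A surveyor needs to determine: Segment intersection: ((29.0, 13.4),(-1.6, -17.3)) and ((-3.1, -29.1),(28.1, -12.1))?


Cross products: d1=780.3, d2=342.66, d3=315.03, d4=752.67
d1*d2 < 0 and d3*d4 < 0? no

No, they don't intersect


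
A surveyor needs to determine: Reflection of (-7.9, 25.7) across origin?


Reflection over origin: (x,y) -> (-x,-y)
(-7.9, 25.7) -> (7.9, -25.7)

(7.9, -25.7)


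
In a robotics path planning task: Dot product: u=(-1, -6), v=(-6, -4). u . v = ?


u . v = u_x*v_x + u_y*v_y = (-1)*(-6) + (-6)*(-4)
= 6 + 24 = 30

30


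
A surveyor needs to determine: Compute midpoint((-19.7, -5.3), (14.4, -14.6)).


M = (((-19.7)+14.4)/2, ((-5.3)+(-14.6))/2)
= (-2.65, -9.95)

(-2.65, -9.95)


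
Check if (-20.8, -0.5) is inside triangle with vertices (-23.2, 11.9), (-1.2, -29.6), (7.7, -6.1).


Cross products: AB x AP = -173.2, BC x BP = 719.59, CA x CP = 339.96
All same sign? no

No, outside


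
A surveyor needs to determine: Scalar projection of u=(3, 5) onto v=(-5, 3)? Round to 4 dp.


u.v = 0, |v| = sqrt(34) = 5.831
Scalar projection = u.v / |v| = 0 / sqrt(34) = 0

0


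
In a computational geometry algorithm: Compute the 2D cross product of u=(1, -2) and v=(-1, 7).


u x v = u_x*v_y - u_y*v_x = 1*7 - (-2)*(-1)
= 7 - 2 = 5

5


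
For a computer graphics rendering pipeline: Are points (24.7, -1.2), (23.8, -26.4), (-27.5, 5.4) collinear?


Cross product: (23.8-24.7)*(5.4-(-1.2)) - ((-26.4)-(-1.2))*((-27.5)-24.7)
= -1321.38

No, not collinear


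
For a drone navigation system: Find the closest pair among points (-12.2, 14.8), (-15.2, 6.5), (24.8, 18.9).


d(P0,P1) = 8.8255, d(P0,P2) = 37.2265, d(P1,P2) = 41.8779
Closest: P0 and P1

Closest pair: (-12.2, 14.8) and (-15.2, 6.5), distance = 8.8255


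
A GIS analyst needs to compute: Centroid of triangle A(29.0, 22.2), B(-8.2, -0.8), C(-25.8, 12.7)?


Centroid = ((x_A+x_B+x_C)/3, (y_A+y_B+y_C)/3)
= ((29+(-8.2)+(-25.8))/3, (22.2+(-0.8)+12.7)/3)
= (-1.6667, 11.3667)

(-1.6667, 11.3667)


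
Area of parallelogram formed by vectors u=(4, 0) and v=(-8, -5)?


|u x v| = |4*(-5) - 0*(-8)|
= |(-20) - 0| = 20

20


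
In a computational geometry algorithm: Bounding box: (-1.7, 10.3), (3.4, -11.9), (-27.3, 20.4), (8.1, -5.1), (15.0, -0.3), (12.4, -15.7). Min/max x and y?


x range: [-27.3, 15]
y range: [-15.7, 20.4]
Bounding box: (-27.3,-15.7) to (15,20.4)

(-27.3,-15.7) to (15,20.4)


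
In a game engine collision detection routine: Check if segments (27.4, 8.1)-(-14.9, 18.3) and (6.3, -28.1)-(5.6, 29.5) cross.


Cross products: d1=-1240.7, d2=1188.64, d3=1746.48, d4=-682.86
d1*d2 < 0 and d3*d4 < 0? yes

Yes, they intersect


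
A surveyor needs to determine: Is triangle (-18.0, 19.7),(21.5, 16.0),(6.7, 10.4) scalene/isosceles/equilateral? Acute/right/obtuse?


Side lengths squared: AB^2=1573.94, BC^2=250.4, CA^2=696.58
Sorted: [250.4, 696.58, 1573.94]
By sides: Scalene, By angles: Obtuse

Scalene, Obtuse


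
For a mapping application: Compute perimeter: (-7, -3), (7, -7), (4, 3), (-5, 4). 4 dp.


Sides: (-7, -3)->(7, -7): sqrt(212) = 14.56022, (7, -7)->(4, 3): sqrt(109) = 10.440307, (4, 3)->(-5, 4): sqrt(82) = 9.055385, (-5, 4)->(-7, -3): sqrt(53) = 7.28011
Sum = 41.336022
Perimeter = 41.336

41.336


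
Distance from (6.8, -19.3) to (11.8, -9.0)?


dx=5, dy=10.3
d^2 = 5^2 + 10.3^2 = 131.09
d = sqrt(131.09) = 11.4495

11.4495


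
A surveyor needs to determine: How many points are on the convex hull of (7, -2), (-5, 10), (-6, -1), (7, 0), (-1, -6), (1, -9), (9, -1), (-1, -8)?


Convex hull vertices (CCW): (-6, -1), (-1, -8), (1, -9), (9, -1), (-5, 10)
Count = 5

5


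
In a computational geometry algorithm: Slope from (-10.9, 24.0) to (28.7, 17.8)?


slope = (y2-y1)/(x2-x1) = (17.8-24)/(28.7-(-10.9)) = (-6.2)/39.6 = -0.1566

-0.1566


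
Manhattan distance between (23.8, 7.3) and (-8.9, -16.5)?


|23.8-(-8.9)| + |7.3-(-16.5)| = 32.7 + 23.8 = 56.5

56.5


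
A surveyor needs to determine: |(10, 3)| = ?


|u| = sqrt(10^2 + 3^2) = sqrt(109) = 10.4403

10.4403


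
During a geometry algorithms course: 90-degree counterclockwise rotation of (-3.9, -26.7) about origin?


90° CCW: (x,y) -> (-y, x)
(-3.9,-26.7) -> (26.7, -3.9)

(26.7, -3.9)


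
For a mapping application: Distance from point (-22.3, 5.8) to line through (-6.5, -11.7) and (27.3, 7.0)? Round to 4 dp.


|cross product| = 886.96
|line direction| = sqrt(1492.13) = 38.6281
Distance = 886.96/sqrt(1492.13) = 22.9615

22.9615


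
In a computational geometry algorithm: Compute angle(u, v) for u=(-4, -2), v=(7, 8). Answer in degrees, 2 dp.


u.v = -44, |u| = sqrt(20) = 4.4721, |v| = sqrt(113) = 10.6301
cos(theta) = u.v/(|u||v|) = -44/sqrt(2260) = -0.925547
theta = acos(-0.925547) = 157.75 degrees

157.75 degrees


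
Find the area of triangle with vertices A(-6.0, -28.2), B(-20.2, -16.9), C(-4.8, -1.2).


Area = |x_A(y_B-y_C) + x_B(y_C-y_A) + x_C(y_A-y_B)|/2
= |94.2 + (-545.4) + 54.24|/2
= 396.96/2 = 198.48

198.48


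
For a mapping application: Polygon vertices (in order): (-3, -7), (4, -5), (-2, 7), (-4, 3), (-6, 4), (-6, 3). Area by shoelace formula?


Shoelace sum: ((-3)*(-5) - 4*(-7)) + (4*7 - (-2)*(-5)) + ((-2)*3 - (-4)*7) + ((-4)*4 - (-6)*3) + ((-6)*3 - (-6)*4) + ((-6)*(-7) - (-3)*3)
= 142
Area = |142|/2 = 71

71


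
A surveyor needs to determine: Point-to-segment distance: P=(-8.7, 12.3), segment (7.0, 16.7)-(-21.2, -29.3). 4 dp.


Project P onto AB: t = 0.2216 (clamped to [0,1])
Closest point on segment: (0.7508, 6.5063)
Distance: 11.0853

11.0853


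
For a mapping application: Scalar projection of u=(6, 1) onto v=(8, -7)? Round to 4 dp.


u.v = 41, |v| = sqrt(113) = 10.6301
Scalar projection = u.v / |v| = 41 / sqrt(113) = 3.857

3.857


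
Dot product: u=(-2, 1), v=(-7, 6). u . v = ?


u . v = u_x*v_x + u_y*v_y = (-2)*(-7) + 1*6
= 14 + 6 = 20

20


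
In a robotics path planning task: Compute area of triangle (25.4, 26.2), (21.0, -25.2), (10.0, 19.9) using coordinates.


Area = |x_A(y_B-y_C) + x_B(y_C-y_A) + x_C(y_A-y_B)|/2
= |(-1145.54) + (-132.3) + 514|/2
= 763.84/2 = 381.92

381.92


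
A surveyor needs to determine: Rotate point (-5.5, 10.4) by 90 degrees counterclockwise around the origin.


90° CCW: (x,y) -> (-y, x)
(-5.5,10.4) -> (-10.4, -5.5)

(-10.4, -5.5)


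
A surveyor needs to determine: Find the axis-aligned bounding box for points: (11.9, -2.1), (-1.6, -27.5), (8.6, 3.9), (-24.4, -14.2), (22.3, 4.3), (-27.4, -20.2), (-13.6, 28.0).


x range: [-27.4, 22.3]
y range: [-27.5, 28]
Bounding box: (-27.4,-27.5) to (22.3,28)

(-27.4,-27.5) to (22.3,28)


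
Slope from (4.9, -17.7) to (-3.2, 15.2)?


slope = (y2-y1)/(x2-x1) = (15.2-(-17.7))/((-3.2)-4.9) = 32.9/(-8.1) = -4.0617

-4.0617


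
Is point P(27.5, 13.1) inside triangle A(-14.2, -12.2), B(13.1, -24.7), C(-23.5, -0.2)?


Cross products: AB x AP = 1211.94, BC x BP = -1736.28, CA x CP = 735.69
All same sign? no

No, outside


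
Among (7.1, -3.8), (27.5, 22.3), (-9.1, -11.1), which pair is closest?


d(P0,P1) = 33.1266, d(P0,P2) = 17.7688, d(P1,P2) = 49.5492
Closest: P0 and P2

Closest pair: (7.1, -3.8) and (-9.1, -11.1), distance = 17.7688


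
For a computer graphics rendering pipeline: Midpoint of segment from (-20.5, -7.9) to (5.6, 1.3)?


M = (((-20.5)+5.6)/2, ((-7.9)+1.3)/2)
= (-7.45, -3.3)

(-7.45, -3.3)


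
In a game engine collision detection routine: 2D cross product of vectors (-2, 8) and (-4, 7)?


u x v = u_x*v_y - u_y*v_x = (-2)*7 - 8*(-4)
= (-14) - (-32) = 18

18


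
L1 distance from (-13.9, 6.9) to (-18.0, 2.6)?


|(-13.9)-(-18)| + |6.9-2.6| = 4.1 + 4.3 = 8.4

8.4


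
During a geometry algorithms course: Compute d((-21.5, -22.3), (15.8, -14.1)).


dx=37.3, dy=8.2
d^2 = 37.3^2 + 8.2^2 = 1458.53
d = sqrt(1458.53) = 38.1907

38.1907


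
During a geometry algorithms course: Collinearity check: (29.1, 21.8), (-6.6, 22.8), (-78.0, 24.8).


Cross product: ((-6.6)-29.1)*(24.8-21.8) - (22.8-21.8)*((-78)-29.1)
= 0

Yes, collinear


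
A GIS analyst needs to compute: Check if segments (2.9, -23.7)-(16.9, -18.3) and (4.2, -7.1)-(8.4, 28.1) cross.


Cross products: d1=-23.96, d2=-494.08, d3=225.38, d4=695.5
d1*d2 < 0 and d3*d4 < 0? no

No, they don't intersect


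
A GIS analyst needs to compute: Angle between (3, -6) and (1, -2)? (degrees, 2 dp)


u.v = 15, |u| = sqrt(45) = 6.7082, |v| = sqrt(5) = 2.2361
cos(theta) = u.v/(|u||v|) = 15/sqrt(225) = 1
theta = acos(1) = 0 degrees

0 degrees


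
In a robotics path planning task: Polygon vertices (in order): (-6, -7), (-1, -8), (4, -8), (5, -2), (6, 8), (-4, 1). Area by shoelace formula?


Shoelace sum: ((-6)*(-8) - (-1)*(-7)) + ((-1)*(-8) - 4*(-8)) + (4*(-2) - 5*(-8)) + (5*8 - 6*(-2)) + (6*1 - (-4)*8) + ((-4)*(-7) - (-6)*1)
= 237
Area = |237|/2 = 118.5

118.5


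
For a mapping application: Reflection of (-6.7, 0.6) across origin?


Reflection over origin: (x,y) -> (-x,-y)
(-6.7, 0.6) -> (6.7, -0.6)

(6.7, -0.6)


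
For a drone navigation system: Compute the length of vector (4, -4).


|u| = sqrt(4^2 + (-4)^2) = sqrt(32) = 5.6569

5.6569


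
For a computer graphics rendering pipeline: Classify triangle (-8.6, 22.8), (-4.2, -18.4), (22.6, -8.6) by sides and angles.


Side lengths squared: AB^2=1716.8, BC^2=814.28, CA^2=1959.4
Sorted: [814.28, 1716.8, 1959.4]
By sides: Scalene, By angles: Acute

Scalene, Acute


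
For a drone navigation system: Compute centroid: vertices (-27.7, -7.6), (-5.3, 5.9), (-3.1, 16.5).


Centroid = ((x_A+x_B+x_C)/3, (y_A+y_B+y_C)/3)
= (((-27.7)+(-5.3)+(-3.1))/3, ((-7.6)+5.9+16.5)/3)
= (-12.0333, 4.9333)

(-12.0333, 4.9333)


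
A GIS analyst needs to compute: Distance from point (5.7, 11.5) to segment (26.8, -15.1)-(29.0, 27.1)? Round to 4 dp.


Project P onto AB: t = 0.6026 (clamped to [0,1])
Closest point on segment: (28.1258, 10.3309)
Distance: 22.4562

22.4562


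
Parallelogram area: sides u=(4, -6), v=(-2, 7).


|u x v| = |4*7 - (-6)*(-2)|
= |28 - 12| = 16

16


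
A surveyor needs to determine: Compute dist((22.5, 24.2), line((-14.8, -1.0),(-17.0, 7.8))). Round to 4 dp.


|cross product| = 383.68
|line direction| = sqrt(82.28) = 9.0708
Distance = 383.68/sqrt(82.28) = 42.2982

42.2982


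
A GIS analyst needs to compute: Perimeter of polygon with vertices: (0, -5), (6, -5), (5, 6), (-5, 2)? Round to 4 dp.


Sides: (0, -5)->(6, -5): sqrt(36) = 6, (6, -5)->(5, 6): sqrt(122) = 11.045361, (5, 6)->(-5, 2): sqrt(116) = 10.77033, (-5, 2)->(0, -5): sqrt(74) = 8.602325
Sum = 36.418016
Perimeter = 36.418

36.418


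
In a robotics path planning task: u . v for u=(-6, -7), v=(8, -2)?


u . v = u_x*v_x + u_y*v_y = (-6)*8 + (-7)*(-2)
= (-48) + 14 = -34

-34


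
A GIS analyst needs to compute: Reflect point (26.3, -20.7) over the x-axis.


Reflection over x-axis: (x,y) -> (x,-y)
(26.3, -20.7) -> (26.3, 20.7)

(26.3, 20.7)


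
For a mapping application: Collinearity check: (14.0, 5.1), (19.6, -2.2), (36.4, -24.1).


Cross product: (19.6-14)*((-24.1)-5.1) - ((-2.2)-5.1)*(36.4-14)
= 0

Yes, collinear


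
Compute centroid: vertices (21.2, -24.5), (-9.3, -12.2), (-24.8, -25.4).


Centroid = ((x_A+x_B+x_C)/3, (y_A+y_B+y_C)/3)
= ((21.2+(-9.3)+(-24.8))/3, ((-24.5)+(-12.2)+(-25.4))/3)
= (-4.3, -20.7)

(-4.3, -20.7)


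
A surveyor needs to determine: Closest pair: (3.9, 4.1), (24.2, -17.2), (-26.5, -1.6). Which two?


d(P0,P1) = 29.4241, d(P0,P2) = 30.9298, d(P1,P2) = 53.0457
Closest: P0 and P1

Closest pair: (3.9, 4.1) and (24.2, -17.2), distance = 29.4241


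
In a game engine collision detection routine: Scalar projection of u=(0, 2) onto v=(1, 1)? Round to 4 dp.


u.v = 2, |v| = sqrt(2) = 1.4142
Scalar projection = u.v / |v| = 2 / sqrt(2) = 1.4142

1.4142


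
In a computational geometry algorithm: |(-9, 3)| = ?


|u| = sqrt((-9)^2 + 3^2) = sqrt(90) = 9.4868

9.4868


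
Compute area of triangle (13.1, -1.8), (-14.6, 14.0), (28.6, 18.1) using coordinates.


Area = |x_A(y_B-y_C) + x_B(y_C-y_A) + x_C(y_A-y_B)|/2
= |(-53.71) + (-290.54) + (-451.88)|/2
= 796.13/2 = 398.065

398.065


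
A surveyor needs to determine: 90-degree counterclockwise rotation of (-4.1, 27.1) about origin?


90° CCW: (x,y) -> (-y, x)
(-4.1,27.1) -> (-27.1, -4.1)

(-27.1, -4.1)


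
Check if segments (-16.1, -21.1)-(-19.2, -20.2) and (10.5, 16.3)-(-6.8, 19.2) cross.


Cross products: d1=724.16, d2=717.58, d3=-139.88, d4=-133.3
d1*d2 < 0 and d3*d4 < 0? no

No, they don't intersect


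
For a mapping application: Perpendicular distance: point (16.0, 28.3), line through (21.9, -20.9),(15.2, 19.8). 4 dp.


|cross product| = 89.51
|line direction| = sqrt(1701.38) = 41.2478
Distance = 89.51/sqrt(1701.38) = 2.1701

2.1701


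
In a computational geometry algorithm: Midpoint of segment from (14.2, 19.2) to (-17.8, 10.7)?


M = ((14.2+(-17.8))/2, (19.2+10.7)/2)
= (-1.8, 14.95)

(-1.8, 14.95)


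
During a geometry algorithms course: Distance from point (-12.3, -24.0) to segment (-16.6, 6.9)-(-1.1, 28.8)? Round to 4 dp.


Project P onto AB: t = 0 (clamped to [0,1])
Closest point on segment: (-16.6, 6.9)
Distance: 31.1978

31.1978


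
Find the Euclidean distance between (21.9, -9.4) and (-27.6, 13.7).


dx=-49.5, dy=23.1
d^2 = (-49.5)^2 + 23.1^2 = 2983.86
d = sqrt(2983.86) = 54.6247

54.6247


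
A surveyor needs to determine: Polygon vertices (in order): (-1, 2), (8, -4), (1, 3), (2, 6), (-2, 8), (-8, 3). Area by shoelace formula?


Shoelace sum: ((-1)*(-4) - 8*2) + (8*3 - 1*(-4)) + (1*6 - 2*3) + (2*8 - (-2)*6) + ((-2)*3 - (-8)*8) + ((-8)*2 - (-1)*3)
= 89
Area = |89|/2 = 44.5

44.5


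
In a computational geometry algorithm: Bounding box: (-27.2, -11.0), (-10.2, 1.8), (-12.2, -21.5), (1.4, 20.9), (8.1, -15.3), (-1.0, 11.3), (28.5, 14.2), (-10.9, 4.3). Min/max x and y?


x range: [-27.2, 28.5]
y range: [-21.5, 20.9]
Bounding box: (-27.2,-21.5) to (28.5,20.9)

(-27.2,-21.5) to (28.5,20.9)


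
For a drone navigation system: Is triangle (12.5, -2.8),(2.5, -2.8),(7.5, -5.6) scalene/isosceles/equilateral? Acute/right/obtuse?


Side lengths squared: AB^2=100, BC^2=32.84, CA^2=32.84
Sorted: [32.84, 32.84, 100]
By sides: Isosceles, By angles: Obtuse

Isosceles, Obtuse


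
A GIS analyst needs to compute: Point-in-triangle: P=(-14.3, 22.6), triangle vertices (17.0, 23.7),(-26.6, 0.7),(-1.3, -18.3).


Cross products: AB x AP = -671.94, BC x BP = 787.77, CA x CP = 1294.47
All same sign? no

No, outside


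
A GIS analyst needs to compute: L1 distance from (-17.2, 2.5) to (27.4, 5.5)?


|(-17.2)-27.4| + |2.5-5.5| = 44.6 + 3 = 47.6

47.6


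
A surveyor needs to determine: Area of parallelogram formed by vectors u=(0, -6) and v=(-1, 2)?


|u x v| = |0*2 - (-6)*(-1)|
= |0 - 6| = 6

6


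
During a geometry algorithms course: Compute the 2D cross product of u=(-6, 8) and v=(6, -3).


u x v = u_x*v_y - u_y*v_x = (-6)*(-3) - 8*6
= 18 - 48 = -30

-30


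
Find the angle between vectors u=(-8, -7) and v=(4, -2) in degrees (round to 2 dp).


u.v = -18, |u| = sqrt(113) = 10.6301, |v| = sqrt(20) = 4.4721
cos(theta) = u.v/(|u||v|) = -18/sqrt(2260) = -0.378633
theta = acos(-0.378633) = 112.25 degrees

112.25 degrees


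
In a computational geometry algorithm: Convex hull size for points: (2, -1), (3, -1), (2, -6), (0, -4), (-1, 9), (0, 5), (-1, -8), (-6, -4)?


Convex hull vertices (CCW): (-6, -4), (-1, -8), (2, -6), (3, -1), (-1, 9)
Count = 5

5


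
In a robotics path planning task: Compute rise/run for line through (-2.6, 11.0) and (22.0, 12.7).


slope = (y2-y1)/(x2-x1) = (12.7-11)/(22-(-2.6)) = 1.7/24.6 = 0.0691

0.0691


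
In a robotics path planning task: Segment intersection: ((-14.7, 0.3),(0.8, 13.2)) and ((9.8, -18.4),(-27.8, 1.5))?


Cross products: d1=-215.57, d2=-1009.06, d3=-605.9, d4=187.59
d1*d2 < 0 and d3*d4 < 0? no

No, they don't intersect


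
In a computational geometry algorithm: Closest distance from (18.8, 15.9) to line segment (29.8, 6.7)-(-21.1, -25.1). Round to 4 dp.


Project P onto AB: t = 0.0742 (clamped to [0,1])
Closest point on segment: (26.0223, 4.3398)
Distance: 13.6308

13.6308


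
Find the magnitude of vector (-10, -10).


|u| = sqrt((-10)^2 + (-10)^2) = sqrt(200) = 14.1421

14.1421


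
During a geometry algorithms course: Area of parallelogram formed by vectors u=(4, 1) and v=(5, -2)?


|u x v| = |4*(-2) - 1*5|
= |(-8) - 5| = 13

13


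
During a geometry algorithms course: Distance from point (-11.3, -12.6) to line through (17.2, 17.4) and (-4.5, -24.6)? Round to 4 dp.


|cross product| = 546
|line direction| = sqrt(2234.89) = 47.2746
Distance = 546/sqrt(2234.89) = 11.5495

11.5495


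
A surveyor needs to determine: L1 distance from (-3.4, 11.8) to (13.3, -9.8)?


|(-3.4)-13.3| + |11.8-(-9.8)| = 16.7 + 21.6 = 38.3

38.3


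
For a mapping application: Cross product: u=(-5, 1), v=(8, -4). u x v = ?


u x v = u_x*v_y - u_y*v_x = (-5)*(-4) - 1*8
= 20 - 8 = 12

12


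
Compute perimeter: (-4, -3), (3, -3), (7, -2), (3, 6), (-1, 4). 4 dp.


Sides: (-4, -3)->(3, -3): sqrt(49) = 7, (3, -3)->(7, -2): sqrt(17) = 4.123106, (7, -2)->(3, 6): sqrt(80) = 8.944272, (3, 6)->(-1, 4): sqrt(20) = 4.472136, (-1, 4)->(-4, -3): sqrt(58) = 7.615773
Sum = 32.155287
Perimeter = 32.1553

32.1553


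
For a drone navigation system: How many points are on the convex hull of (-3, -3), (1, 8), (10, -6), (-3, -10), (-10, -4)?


Convex hull vertices (CCW): (-10, -4), (-3, -10), (10, -6), (1, 8)
Count = 4

4


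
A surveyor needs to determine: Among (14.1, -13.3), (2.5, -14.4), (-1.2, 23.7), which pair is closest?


d(P0,P1) = 11.652, d(P0,P2) = 40.0386, d(P1,P2) = 38.2792
Closest: P0 and P1

Closest pair: (14.1, -13.3) and (2.5, -14.4), distance = 11.652


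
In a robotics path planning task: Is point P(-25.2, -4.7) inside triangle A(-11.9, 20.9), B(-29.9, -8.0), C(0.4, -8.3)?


Cross products: AB x AP = 76.43, BC x BP = 101.4, CA x CP = 703.24
All same sign? yes

Yes, inside


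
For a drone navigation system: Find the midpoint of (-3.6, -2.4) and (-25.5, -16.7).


M = (((-3.6)+(-25.5))/2, ((-2.4)+(-16.7))/2)
= (-14.55, -9.55)

(-14.55, -9.55)


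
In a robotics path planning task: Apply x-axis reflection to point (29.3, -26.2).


Reflection over x-axis: (x,y) -> (x,-y)
(29.3, -26.2) -> (29.3, 26.2)

(29.3, 26.2)


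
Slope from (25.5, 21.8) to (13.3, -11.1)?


slope = (y2-y1)/(x2-x1) = ((-11.1)-21.8)/(13.3-25.5) = (-32.9)/(-12.2) = 2.6967

2.6967


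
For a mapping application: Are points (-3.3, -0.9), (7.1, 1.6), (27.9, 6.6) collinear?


Cross product: (7.1-(-3.3))*(6.6-(-0.9)) - (1.6-(-0.9))*(27.9-(-3.3))
= 0

Yes, collinear


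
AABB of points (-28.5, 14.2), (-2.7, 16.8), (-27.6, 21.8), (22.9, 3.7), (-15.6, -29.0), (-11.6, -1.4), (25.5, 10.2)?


x range: [-28.5, 25.5]
y range: [-29, 21.8]
Bounding box: (-28.5,-29) to (25.5,21.8)

(-28.5,-29) to (25.5,21.8)


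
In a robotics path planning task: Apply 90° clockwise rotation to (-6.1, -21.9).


90° CW: (x,y) -> (y, -x)
(-6.1,-21.9) -> (-21.9, 6.1)

(-21.9, 6.1)


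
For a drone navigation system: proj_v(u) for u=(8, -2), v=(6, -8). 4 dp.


u.v = 64, |v| = sqrt(100) = 10
Scalar projection = u.v / |v| = 64 / sqrt(100) = 6.4

6.4


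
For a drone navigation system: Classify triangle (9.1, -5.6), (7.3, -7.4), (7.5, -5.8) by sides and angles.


Side lengths squared: AB^2=6.48, BC^2=2.6, CA^2=2.6
Sorted: [2.6, 2.6, 6.48]
By sides: Isosceles, By angles: Obtuse

Isosceles, Obtuse


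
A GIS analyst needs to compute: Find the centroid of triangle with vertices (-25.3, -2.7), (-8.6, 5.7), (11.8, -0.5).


Centroid = ((x_A+x_B+x_C)/3, (y_A+y_B+y_C)/3)
= (((-25.3)+(-8.6)+11.8)/3, ((-2.7)+5.7+(-0.5))/3)
= (-7.3667, 0.8333)

(-7.3667, 0.8333)


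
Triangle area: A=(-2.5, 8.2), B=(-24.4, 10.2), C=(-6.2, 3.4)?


Area = |x_A(y_B-y_C) + x_B(y_C-y_A) + x_C(y_A-y_B)|/2
= |(-17) + 117.12 + 12.4|/2
= 112.52/2 = 56.26

56.26


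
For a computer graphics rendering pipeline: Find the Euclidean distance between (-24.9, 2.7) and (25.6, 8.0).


dx=50.5, dy=5.3
d^2 = 50.5^2 + 5.3^2 = 2578.34
d = sqrt(2578.34) = 50.7774

50.7774


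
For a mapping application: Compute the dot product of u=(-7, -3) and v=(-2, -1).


u . v = u_x*v_x + u_y*v_y = (-7)*(-2) + (-3)*(-1)
= 14 + 3 = 17

17


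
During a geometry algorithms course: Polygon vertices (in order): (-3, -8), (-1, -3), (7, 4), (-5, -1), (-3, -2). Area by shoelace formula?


Shoelace sum: ((-3)*(-3) - (-1)*(-8)) + ((-1)*4 - 7*(-3)) + (7*(-1) - (-5)*4) + ((-5)*(-2) - (-3)*(-1)) + ((-3)*(-8) - (-3)*(-2))
= 56
Area = |56|/2 = 28

28


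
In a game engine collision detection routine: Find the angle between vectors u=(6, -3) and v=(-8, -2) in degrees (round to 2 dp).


u.v = -42, |u| = sqrt(45) = 6.7082, |v| = sqrt(68) = 8.2462
cos(theta) = u.v/(|u||v|) = -42/sqrt(3060) = -0.759257
theta = acos(-0.759257) = 139.4 degrees

139.4 degrees


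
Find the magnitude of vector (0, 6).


|u| = sqrt(0^2 + 6^2) = sqrt(36) = 6

6


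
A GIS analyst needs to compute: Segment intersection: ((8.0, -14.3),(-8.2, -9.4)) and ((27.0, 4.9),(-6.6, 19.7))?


Cross products: d1=926.32, d2=1001.44, d3=-404.14, d4=-479.26
d1*d2 < 0 and d3*d4 < 0? no

No, they don't intersect


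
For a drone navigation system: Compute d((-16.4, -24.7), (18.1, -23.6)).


dx=34.5, dy=1.1
d^2 = 34.5^2 + 1.1^2 = 1191.46
d = sqrt(1191.46) = 34.5175

34.5175


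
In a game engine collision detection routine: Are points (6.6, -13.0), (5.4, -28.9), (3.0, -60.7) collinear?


Cross product: (5.4-6.6)*((-60.7)-(-13)) - ((-28.9)-(-13))*(3-6.6)
= 0

Yes, collinear


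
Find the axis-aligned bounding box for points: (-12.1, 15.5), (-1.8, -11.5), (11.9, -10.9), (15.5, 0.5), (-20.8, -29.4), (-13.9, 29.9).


x range: [-20.8, 15.5]
y range: [-29.4, 29.9]
Bounding box: (-20.8,-29.4) to (15.5,29.9)

(-20.8,-29.4) to (15.5,29.9)


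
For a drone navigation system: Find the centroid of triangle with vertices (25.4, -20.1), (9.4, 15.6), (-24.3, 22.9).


Centroid = ((x_A+x_B+x_C)/3, (y_A+y_B+y_C)/3)
= ((25.4+9.4+(-24.3))/3, ((-20.1)+15.6+22.9)/3)
= (3.5, 6.1333)

(3.5, 6.1333)


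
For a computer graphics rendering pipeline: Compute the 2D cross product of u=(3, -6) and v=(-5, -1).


u x v = u_x*v_y - u_y*v_x = 3*(-1) - (-6)*(-5)
= (-3) - 30 = -33

-33


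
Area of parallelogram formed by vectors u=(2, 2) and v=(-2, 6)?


|u x v| = |2*6 - 2*(-2)|
= |12 - (-4)| = 16

16


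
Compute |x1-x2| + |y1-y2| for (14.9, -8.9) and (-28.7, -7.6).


|14.9-(-28.7)| + |(-8.9)-(-7.6)| = 43.6 + 1.3 = 44.9

44.9


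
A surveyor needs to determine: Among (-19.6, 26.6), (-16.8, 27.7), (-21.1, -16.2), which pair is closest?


d(P0,P1) = 3.0083, d(P0,P2) = 42.8263, d(P1,P2) = 44.1101
Closest: P0 and P1

Closest pair: (-19.6, 26.6) and (-16.8, 27.7), distance = 3.0083


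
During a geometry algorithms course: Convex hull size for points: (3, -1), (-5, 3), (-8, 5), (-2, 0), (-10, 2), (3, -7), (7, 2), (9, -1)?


Convex hull vertices (CCW): (-10, 2), (3, -7), (9, -1), (7, 2), (-8, 5)
Count = 5

5


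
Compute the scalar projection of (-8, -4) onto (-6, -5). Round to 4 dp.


u.v = 68, |v| = sqrt(61) = 7.8102
Scalar projection = u.v / |v| = 68 / sqrt(61) = 8.7065

8.7065


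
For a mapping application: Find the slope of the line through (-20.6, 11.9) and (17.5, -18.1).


slope = (y2-y1)/(x2-x1) = ((-18.1)-11.9)/(17.5-(-20.6)) = (-30)/38.1 = -0.7874

-0.7874


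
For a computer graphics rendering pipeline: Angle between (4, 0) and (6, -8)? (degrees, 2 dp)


u.v = 24, |u| = sqrt(16) = 4, |v| = sqrt(100) = 10
cos(theta) = u.v/(|u||v|) = 24/sqrt(1600) = 0.6
theta = acos(0.6) = 53.13 degrees

53.13 degrees


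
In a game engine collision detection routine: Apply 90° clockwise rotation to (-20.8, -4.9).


90° CW: (x,y) -> (y, -x)
(-20.8,-4.9) -> (-4.9, 20.8)

(-4.9, 20.8)


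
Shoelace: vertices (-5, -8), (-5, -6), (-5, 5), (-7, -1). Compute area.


Shoelace sum: ((-5)*(-6) - (-5)*(-8)) + ((-5)*5 - (-5)*(-6)) + ((-5)*(-1) - (-7)*5) + ((-7)*(-8) - (-5)*(-1))
= 26
Area = |26|/2 = 13

13


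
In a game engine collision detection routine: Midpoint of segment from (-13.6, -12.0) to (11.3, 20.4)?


M = (((-13.6)+11.3)/2, ((-12)+20.4)/2)
= (-1.15, 4.2)

(-1.15, 4.2)


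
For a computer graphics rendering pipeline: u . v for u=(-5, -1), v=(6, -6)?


u . v = u_x*v_x + u_y*v_y = (-5)*6 + (-1)*(-6)
= (-30) + 6 = -24

-24


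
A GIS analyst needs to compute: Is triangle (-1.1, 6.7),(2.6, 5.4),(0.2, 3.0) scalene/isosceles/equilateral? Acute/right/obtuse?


Side lengths squared: AB^2=15.38, BC^2=11.52, CA^2=15.38
Sorted: [11.52, 15.38, 15.38]
By sides: Isosceles, By angles: Acute

Isosceles, Acute


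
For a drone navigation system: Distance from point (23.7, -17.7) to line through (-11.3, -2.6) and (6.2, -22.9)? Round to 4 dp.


|cross product| = 446.25
|line direction| = sqrt(718.34) = 26.8019
Distance = 446.25/sqrt(718.34) = 16.65

16.65


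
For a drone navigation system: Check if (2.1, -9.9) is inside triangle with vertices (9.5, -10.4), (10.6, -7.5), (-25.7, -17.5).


Cross products: AB x AP = 22.01, BC x BP = 2.12, CA x CP = 70.14
All same sign? yes

Yes, inside


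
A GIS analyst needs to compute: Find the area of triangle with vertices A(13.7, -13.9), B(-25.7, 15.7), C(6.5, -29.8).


Area = |x_A(y_B-y_C) + x_B(y_C-y_A) + x_C(y_A-y_B)|/2
= |623.35 + 408.63 + (-192.4)|/2
= 839.58/2 = 419.79

419.79


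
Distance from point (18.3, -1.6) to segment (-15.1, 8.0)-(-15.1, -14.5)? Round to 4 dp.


Project P onto AB: t = 0.4267 (clamped to [0,1])
Closest point on segment: (-15.1, -1.6)
Distance: 33.4

33.4


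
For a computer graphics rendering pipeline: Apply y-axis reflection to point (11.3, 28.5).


Reflection over y-axis: (x,y) -> (-x,y)
(11.3, 28.5) -> (-11.3, 28.5)

(-11.3, 28.5)


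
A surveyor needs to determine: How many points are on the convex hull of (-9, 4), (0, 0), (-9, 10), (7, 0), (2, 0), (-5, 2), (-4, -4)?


Convex hull vertices (CCW): (-9, 4), (-4, -4), (7, 0), (-9, 10)
Count = 4

4


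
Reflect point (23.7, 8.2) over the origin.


Reflection over origin: (x,y) -> (-x,-y)
(23.7, 8.2) -> (-23.7, -8.2)

(-23.7, -8.2)


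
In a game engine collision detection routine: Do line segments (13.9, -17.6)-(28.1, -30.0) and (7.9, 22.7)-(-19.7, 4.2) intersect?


Cross products: d1=1223.28, d2=1828.22, d3=497.86, d4=-107.08
d1*d2 < 0 and d3*d4 < 0? no

No, they don't intersect


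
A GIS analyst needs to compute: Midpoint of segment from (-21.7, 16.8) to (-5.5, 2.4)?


M = (((-21.7)+(-5.5))/2, (16.8+2.4)/2)
= (-13.6, 9.6)

(-13.6, 9.6)


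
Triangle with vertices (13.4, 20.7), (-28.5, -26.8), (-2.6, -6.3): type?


Side lengths squared: AB^2=4011.86, BC^2=1091.06, CA^2=985
Sorted: [985, 1091.06, 4011.86]
By sides: Scalene, By angles: Obtuse

Scalene, Obtuse


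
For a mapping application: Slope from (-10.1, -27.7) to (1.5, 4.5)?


slope = (y2-y1)/(x2-x1) = (4.5-(-27.7))/(1.5-(-10.1)) = 32.2/11.6 = 2.7759

2.7759


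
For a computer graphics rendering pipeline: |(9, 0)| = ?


|u| = sqrt(9^2 + 0^2) = sqrt(81) = 9

9


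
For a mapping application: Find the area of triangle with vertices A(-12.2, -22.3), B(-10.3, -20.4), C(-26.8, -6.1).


Area = |x_A(y_B-y_C) + x_B(y_C-y_A) + x_C(y_A-y_B)|/2
= |174.46 + (-166.86) + 50.92|/2
= 58.52/2 = 29.26

29.26


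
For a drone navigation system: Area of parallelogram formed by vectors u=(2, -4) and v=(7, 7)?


|u x v| = |2*7 - (-4)*7|
= |14 - (-28)| = 42

42


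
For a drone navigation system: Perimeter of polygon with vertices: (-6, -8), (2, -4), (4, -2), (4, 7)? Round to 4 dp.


Sides: (-6, -8)->(2, -4): sqrt(80) = 8.944272, (2, -4)->(4, -2): sqrt(8) = 2.828427, (4, -2)->(4, 7): sqrt(81) = 9, (4, 7)->(-6, -8): sqrt(325) = 18.027756
Sum = 38.800455
Perimeter = 38.8005

38.8005


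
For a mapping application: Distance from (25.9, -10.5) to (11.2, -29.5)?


dx=-14.7, dy=-19
d^2 = (-14.7)^2 + (-19)^2 = 577.09
d = sqrt(577.09) = 24.0227

24.0227


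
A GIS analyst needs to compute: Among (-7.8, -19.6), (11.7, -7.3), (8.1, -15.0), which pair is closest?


d(P0,P1) = 23.0552, d(P0,P2) = 16.552, d(P1,P2) = 8.5
Closest: P1 and P2

Closest pair: (11.7, -7.3) and (8.1, -15.0), distance = 8.5


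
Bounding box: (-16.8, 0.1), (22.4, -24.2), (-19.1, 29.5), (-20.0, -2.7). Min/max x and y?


x range: [-20, 22.4]
y range: [-24.2, 29.5]
Bounding box: (-20,-24.2) to (22.4,29.5)

(-20,-24.2) to (22.4,29.5)


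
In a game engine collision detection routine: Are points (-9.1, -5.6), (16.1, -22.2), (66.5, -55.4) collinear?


Cross product: (16.1-(-9.1))*((-55.4)-(-5.6)) - ((-22.2)-(-5.6))*(66.5-(-9.1))
= 0

Yes, collinear


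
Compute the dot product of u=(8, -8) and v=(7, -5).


u . v = u_x*v_x + u_y*v_y = 8*7 + (-8)*(-5)
= 56 + 40 = 96

96


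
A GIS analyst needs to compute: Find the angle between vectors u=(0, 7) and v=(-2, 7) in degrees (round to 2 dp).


u.v = 49, |u| = sqrt(49) = 7, |v| = sqrt(53) = 7.2801
cos(theta) = u.v/(|u||v|) = 49/sqrt(2597) = 0.961524
theta = acos(0.961524) = 15.95 degrees

15.95 degrees


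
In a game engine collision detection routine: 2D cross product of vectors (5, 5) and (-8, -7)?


u x v = u_x*v_y - u_y*v_x = 5*(-7) - 5*(-8)
= (-35) - (-40) = 5

5
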